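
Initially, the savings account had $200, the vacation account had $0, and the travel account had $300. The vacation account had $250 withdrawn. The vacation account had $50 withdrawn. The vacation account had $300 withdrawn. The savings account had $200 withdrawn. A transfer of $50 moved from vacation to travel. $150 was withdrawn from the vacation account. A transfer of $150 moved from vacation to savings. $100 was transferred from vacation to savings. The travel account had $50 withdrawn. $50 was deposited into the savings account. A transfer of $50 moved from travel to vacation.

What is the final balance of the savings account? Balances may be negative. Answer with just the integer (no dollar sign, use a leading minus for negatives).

Tracking account balances step by step:
Start: savings=200, vacation=0, travel=300
Event 1 (withdraw 250 from vacation): vacation: 0 - 250 = -250. Balances: savings=200, vacation=-250, travel=300
Event 2 (withdraw 50 from vacation): vacation: -250 - 50 = -300. Balances: savings=200, vacation=-300, travel=300
Event 3 (withdraw 300 from vacation): vacation: -300 - 300 = -600. Balances: savings=200, vacation=-600, travel=300
Event 4 (withdraw 200 from savings): savings: 200 - 200 = 0. Balances: savings=0, vacation=-600, travel=300
Event 5 (transfer 50 vacation -> travel): vacation: -600 - 50 = -650, travel: 300 + 50 = 350. Balances: savings=0, vacation=-650, travel=350
Event 6 (withdraw 150 from vacation): vacation: -650 - 150 = -800. Balances: savings=0, vacation=-800, travel=350
Event 7 (transfer 150 vacation -> savings): vacation: -800 - 150 = -950, savings: 0 + 150 = 150. Balances: savings=150, vacation=-950, travel=350
Event 8 (transfer 100 vacation -> savings): vacation: -950 - 100 = -1050, savings: 150 + 100 = 250. Balances: savings=250, vacation=-1050, travel=350
Event 9 (withdraw 50 from travel): travel: 350 - 50 = 300. Balances: savings=250, vacation=-1050, travel=300
Event 10 (deposit 50 to savings): savings: 250 + 50 = 300. Balances: savings=300, vacation=-1050, travel=300
Event 11 (transfer 50 travel -> vacation): travel: 300 - 50 = 250, vacation: -1050 + 50 = -1000. Balances: savings=300, vacation=-1000, travel=250

Final balance of savings: 300

Answer: 300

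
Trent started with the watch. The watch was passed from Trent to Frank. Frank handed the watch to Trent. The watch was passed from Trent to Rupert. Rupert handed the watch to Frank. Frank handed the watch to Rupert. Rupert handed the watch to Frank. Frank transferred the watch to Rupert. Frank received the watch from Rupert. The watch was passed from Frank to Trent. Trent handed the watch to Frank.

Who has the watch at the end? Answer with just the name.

Answer: Frank

Derivation:
Tracking the watch through each event:
Start: Trent has the watch.
After event 1: Frank has the watch.
After event 2: Trent has the watch.
After event 3: Rupert has the watch.
After event 4: Frank has the watch.
After event 5: Rupert has the watch.
After event 6: Frank has the watch.
After event 7: Rupert has the watch.
After event 8: Frank has the watch.
After event 9: Trent has the watch.
After event 10: Frank has the watch.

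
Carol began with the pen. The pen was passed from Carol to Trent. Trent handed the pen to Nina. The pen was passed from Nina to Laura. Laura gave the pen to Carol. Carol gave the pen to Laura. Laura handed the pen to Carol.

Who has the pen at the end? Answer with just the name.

Tracking the pen through each event:
Start: Carol has the pen.
After event 1: Trent has the pen.
After event 2: Nina has the pen.
After event 3: Laura has the pen.
After event 4: Carol has the pen.
After event 5: Laura has the pen.
After event 6: Carol has the pen.

Answer: Carol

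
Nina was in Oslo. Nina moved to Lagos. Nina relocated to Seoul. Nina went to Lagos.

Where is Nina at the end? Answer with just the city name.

Tracking Nina's location:
Start: Nina is in Oslo.
After move 1: Oslo -> Lagos. Nina is in Lagos.
After move 2: Lagos -> Seoul. Nina is in Seoul.
After move 3: Seoul -> Lagos. Nina is in Lagos.

Answer: Lagos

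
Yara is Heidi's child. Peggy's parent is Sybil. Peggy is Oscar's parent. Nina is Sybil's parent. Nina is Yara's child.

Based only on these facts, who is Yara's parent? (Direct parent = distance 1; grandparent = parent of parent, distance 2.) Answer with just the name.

Reconstructing the parent chain from the given facts:
  Heidi -> Yara -> Nina -> Sybil -> Peggy -> Oscar
(each arrow means 'parent of the next')
Positions in the chain (0 = top):
  position of Heidi: 0
  position of Yara: 1
  position of Nina: 2
  position of Sybil: 3
  position of Peggy: 4
  position of Oscar: 5

Yara is at position 1; the parent is 1 step up the chain, i.e. position 0: Heidi.

Answer: Heidi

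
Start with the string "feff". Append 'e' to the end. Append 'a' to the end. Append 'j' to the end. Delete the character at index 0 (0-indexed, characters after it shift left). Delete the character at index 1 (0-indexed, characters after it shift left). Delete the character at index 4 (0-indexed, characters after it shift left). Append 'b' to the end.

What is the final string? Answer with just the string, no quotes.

Answer: efeab

Derivation:
Applying each edit step by step:
Start: "feff"
Op 1 (append 'e'): "feff" -> "feffe"
Op 2 (append 'a'): "feffe" -> "feffea"
Op 3 (append 'j'): "feffea" -> "feffeaj"
Op 4 (delete idx 0 = 'f'): "feffeaj" -> "effeaj"
Op 5 (delete idx 1 = 'f'): "effeaj" -> "efeaj"
Op 6 (delete idx 4 = 'j'): "efeaj" -> "efea"
Op 7 (append 'b'): "efea" -> "efeab"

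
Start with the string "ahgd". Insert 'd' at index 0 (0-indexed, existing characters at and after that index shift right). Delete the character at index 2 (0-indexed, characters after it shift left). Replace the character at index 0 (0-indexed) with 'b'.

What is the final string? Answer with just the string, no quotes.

Answer: bagd

Derivation:
Applying each edit step by step:
Start: "ahgd"
Op 1 (insert 'd' at idx 0): "ahgd" -> "dahgd"
Op 2 (delete idx 2 = 'h'): "dahgd" -> "dagd"
Op 3 (replace idx 0: 'd' -> 'b'): "dagd" -> "bagd"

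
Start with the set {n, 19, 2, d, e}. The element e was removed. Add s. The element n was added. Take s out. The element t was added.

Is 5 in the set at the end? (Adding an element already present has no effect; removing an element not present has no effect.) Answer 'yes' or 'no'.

Answer: no

Derivation:
Tracking the set through each operation:
Start: {19, 2, d, e, n}
Event 1 (remove e): removed. Set: {19, 2, d, n}
Event 2 (add s): added. Set: {19, 2, d, n, s}
Event 3 (add n): already present, no change. Set: {19, 2, d, n, s}
Event 4 (remove s): removed. Set: {19, 2, d, n}
Event 5 (add t): added. Set: {19, 2, d, n, t}

Final set: {19, 2, d, n, t} (size 5)
5 is NOT in the final set.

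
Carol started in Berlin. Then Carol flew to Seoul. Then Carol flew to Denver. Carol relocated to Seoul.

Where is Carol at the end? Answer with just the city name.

Answer: Seoul

Derivation:
Tracking Carol's location:
Start: Carol is in Berlin.
After move 1: Berlin -> Seoul. Carol is in Seoul.
After move 2: Seoul -> Denver. Carol is in Denver.
After move 3: Denver -> Seoul. Carol is in Seoul.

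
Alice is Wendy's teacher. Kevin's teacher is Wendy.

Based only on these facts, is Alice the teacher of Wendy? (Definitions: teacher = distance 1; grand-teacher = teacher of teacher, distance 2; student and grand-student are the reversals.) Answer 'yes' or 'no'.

Answer: yes

Derivation:
Reconstructing the teacher chain from the given facts:
  Alice -> Wendy -> Kevin
(each arrow means 'teacher of the next')
Positions in the chain (0 = top):
  position of Alice: 0
  position of Wendy: 1
  position of Kevin: 2

Alice is at position 0, Wendy is at position 1; signed distance (j - i) = 1.
'teacher' requires j - i = 1. Actual distance is 1, so the relation HOLDS.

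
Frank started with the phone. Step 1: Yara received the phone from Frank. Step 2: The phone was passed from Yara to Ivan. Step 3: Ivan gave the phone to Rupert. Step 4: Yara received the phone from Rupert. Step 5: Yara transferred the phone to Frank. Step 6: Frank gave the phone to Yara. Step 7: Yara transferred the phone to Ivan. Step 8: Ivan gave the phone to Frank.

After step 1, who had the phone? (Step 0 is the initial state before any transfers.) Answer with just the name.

Answer: Yara

Derivation:
Tracking the phone holder through step 1:
After step 0 (start): Frank
After step 1: Yara

At step 1, the holder is Yara.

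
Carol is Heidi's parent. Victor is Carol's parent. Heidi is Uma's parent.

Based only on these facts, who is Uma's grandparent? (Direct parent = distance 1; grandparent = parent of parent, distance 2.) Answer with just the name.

Reconstructing the parent chain from the given facts:
  Victor -> Carol -> Heidi -> Uma
(each arrow means 'parent of the next')
Positions in the chain (0 = top):
  position of Victor: 0
  position of Carol: 1
  position of Heidi: 2
  position of Uma: 3

Uma is at position 3; the grandparent is 2 steps up the chain, i.e. position 1: Carol.

Answer: Carol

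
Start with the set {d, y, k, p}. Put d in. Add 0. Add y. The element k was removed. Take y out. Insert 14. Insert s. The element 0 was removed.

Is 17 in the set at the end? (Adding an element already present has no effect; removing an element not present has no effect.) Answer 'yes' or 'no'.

Answer: no

Derivation:
Tracking the set through each operation:
Start: {d, k, p, y}
Event 1 (add d): already present, no change. Set: {d, k, p, y}
Event 2 (add 0): added. Set: {0, d, k, p, y}
Event 3 (add y): already present, no change. Set: {0, d, k, p, y}
Event 4 (remove k): removed. Set: {0, d, p, y}
Event 5 (remove y): removed. Set: {0, d, p}
Event 6 (add 14): added. Set: {0, 14, d, p}
Event 7 (add s): added. Set: {0, 14, d, p, s}
Event 8 (remove 0): removed. Set: {14, d, p, s}

Final set: {14, d, p, s} (size 4)
17 is NOT in the final set.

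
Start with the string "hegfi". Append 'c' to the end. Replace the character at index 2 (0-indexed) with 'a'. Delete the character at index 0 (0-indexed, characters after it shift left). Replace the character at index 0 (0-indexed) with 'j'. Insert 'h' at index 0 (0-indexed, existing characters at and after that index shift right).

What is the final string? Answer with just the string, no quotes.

Applying each edit step by step:
Start: "hegfi"
Op 1 (append 'c'): "hegfi" -> "hegfic"
Op 2 (replace idx 2: 'g' -> 'a'): "hegfic" -> "heafic"
Op 3 (delete idx 0 = 'h'): "heafic" -> "eafic"
Op 4 (replace idx 0: 'e' -> 'j'): "eafic" -> "jafic"
Op 5 (insert 'h' at idx 0): "jafic" -> "hjafic"

Answer: hjafic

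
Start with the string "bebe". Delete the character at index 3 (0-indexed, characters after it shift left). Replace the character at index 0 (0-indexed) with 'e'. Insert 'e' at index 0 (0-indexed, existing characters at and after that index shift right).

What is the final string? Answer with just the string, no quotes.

Answer: eeeb

Derivation:
Applying each edit step by step:
Start: "bebe"
Op 1 (delete idx 3 = 'e'): "bebe" -> "beb"
Op 2 (replace idx 0: 'b' -> 'e'): "beb" -> "eeb"
Op 3 (insert 'e' at idx 0): "eeb" -> "eeeb"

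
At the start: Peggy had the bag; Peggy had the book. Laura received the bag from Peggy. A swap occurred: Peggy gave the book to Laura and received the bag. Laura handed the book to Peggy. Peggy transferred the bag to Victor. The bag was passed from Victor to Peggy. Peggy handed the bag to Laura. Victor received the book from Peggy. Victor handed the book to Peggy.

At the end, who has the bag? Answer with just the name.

Tracking all object holders:
Start: bag:Peggy, book:Peggy
Event 1 (give bag: Peggy -> Laura). State: bag:Laura, book:Peggy
Event 2 (swap book<->bag: now book:Laura, bag:Peggy). State: bag:Peggy, book:Laura
Event 3 (give book: Laura -> Peggy). State: bag:Peggy, book:Peggy
Event 4 (give bag: Peggy -> Victor). State: bag:Victor, book:Peggy
Event 5 (give bag: Victor -> Peggy). State: bag:Peggy, book:Peggy
Event 6 (give bag: Peggy -> Laura). State: bag:Laura, book:Peggy
Event 7 (give book: Peggy -> Victor). State: bag:Laura, book:Victor
Event 8 (give book: Victor -> Peggy). State: bag:Laura, book:Peggy

Final state: bag:Laura, book:Peggy
The bag is held by Laura.

Answer: Laura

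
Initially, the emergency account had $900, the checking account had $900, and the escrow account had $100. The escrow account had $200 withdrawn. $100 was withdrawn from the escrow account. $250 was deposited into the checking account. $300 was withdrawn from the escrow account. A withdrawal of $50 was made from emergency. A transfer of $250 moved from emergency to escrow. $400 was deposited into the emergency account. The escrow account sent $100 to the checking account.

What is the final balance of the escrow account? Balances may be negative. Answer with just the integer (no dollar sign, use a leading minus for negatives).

Answer: -350

Derivation:
Tracking account balances step by step:
Start: emergency=900, checking=900, escrow=100
Event 1 (withdraw 200 from escrow): escrow: 100 - 200 = -100. Balances: emergency=900, checking=900, escrow=-100
Event 2 (withdraw 100 from escrow): escrow: -100 - 100 = -200. Balances: emergency=900, checking=900, escrow=-200
Event 3 (deposit 250 to checking): checking: 900 + 250 = 1150. Balances: emergency=900, checking=1150, escrow=-200
Event 4 (withdraw 300 from escrow): escrow: -200 - 300 = -500. Balances: emergency=900, checking=1150, escrow=-500
Event 5 (withdraw 50 from emergency): emergency: 900 - 50 = 850. Balances: emergency=850, checking=1150, escrow=-500
Event 6 (transfer 250 emergency -> escrow): emergency: 850 - 250 = 600, escrow: -500 + 250 = -250. Balances: emergency=600, checking=1150, escrow=-250
Event 7 (deposit 400 to emergency): emergency: 600 + 400 = 1000. Balances: emergency=1000, checking=1150, escrow=-250
Event 8 (transfer 100 escrow -> checking): escrow: -250 - 100 = -350, checking: 1150 + 100 = 1250. Balances: emergency=1000, checking=1250, escrow=-350

Final balance of escrow: -350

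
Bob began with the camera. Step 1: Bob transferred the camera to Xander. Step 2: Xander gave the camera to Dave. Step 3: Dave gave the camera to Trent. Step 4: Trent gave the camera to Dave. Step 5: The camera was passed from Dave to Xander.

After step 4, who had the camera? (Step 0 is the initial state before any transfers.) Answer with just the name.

Answer: Dave

Derivation:
Tracking the camera holder through step 4:
After step 0 (start): Bob
After step 1: Xander
After step 2: Dave
After step 3: Trent
After step 4: Dave

At step 4, the holder is Dave.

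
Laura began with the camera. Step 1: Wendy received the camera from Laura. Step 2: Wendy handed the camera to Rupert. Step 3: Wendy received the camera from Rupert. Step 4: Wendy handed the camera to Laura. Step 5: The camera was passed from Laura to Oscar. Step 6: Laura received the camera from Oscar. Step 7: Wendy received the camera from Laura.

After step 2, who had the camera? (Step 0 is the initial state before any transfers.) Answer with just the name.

Tracking the camera holder through step 2:
After step 0 (start): Laura
After step 1: Wendy
After step 2: Rupert

At step 2, the holder is Rupert.

Answer: Rupert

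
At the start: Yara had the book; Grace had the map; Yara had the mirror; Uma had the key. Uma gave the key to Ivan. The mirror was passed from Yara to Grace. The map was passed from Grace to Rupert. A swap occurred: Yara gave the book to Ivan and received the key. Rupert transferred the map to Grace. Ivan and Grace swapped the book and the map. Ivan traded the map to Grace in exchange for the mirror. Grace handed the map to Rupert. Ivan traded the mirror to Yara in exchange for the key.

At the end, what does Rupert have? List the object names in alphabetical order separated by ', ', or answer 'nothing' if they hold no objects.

Tracking all object holders:
Start: book:Yara, map:Grace, mirror:Yara, key:Uma
Event 1 (give key: Uma -> Ivan). State: book:Yara, map:Grace, mirror:Yara, key:Ivan
Event 2 (give mirror: Yara -> Grace). State: book:Yara, map:Grace, mirror:Grace, key:Ivan
Event 3 (give map: Grace -> Rupert). State: book:Yara, map:Rupert, mirror:Grace, key:Ivan
Event 4 (swap book<->key: now book:Ivan, key:Yara). State: book:Ivan, map:Rupert, mirror:Grace, key:Yara
Event 5 (give map: Rupert -> Grace). State: book:Ivan, map:Grace, mirror:Grace, key:Yara
Event 6 (swap book<->map: now book:Grace, map:Ivan). State: book:Grace, map:Ivan, mirror:Grace, key:Yara
Event 7 (swap map<->mirror: now map:Grace, mirror:Ivan). State: book:Grace, map:Grace, mirror:Ivan, key:Yara
Event 8 (give map: Grace -> Rupert). State: book:Grace, map:Rupert, mirror:Ivan, key:Yara
Event 9 (swap mirror<->key: now mirror:Yara, key:Ivan). State: book:Grace, map:Rupert, mirror:Yara, key:Ivan

Final state: book:Grace, map:Rupert, mirror:Yara, key:Ivan
Rupert holds: map.

Answer: map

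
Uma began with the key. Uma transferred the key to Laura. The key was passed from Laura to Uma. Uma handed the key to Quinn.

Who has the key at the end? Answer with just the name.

Answer: Quinn

Derivation:
Tracking the key through each event:
Start: Uma has the key.
After event 1: Laura has the key.
After event 2: Uma has the key.
After event 3: Quinn has the key.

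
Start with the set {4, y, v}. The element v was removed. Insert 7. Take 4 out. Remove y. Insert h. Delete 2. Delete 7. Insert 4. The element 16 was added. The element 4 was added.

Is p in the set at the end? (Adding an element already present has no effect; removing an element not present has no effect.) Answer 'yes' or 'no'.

Tracking the set through each operation:
Start: {4, v, y}
Event 1 (remove v): removed. Set: {4, y}
Event 2 (add 7): added. Set: {4, 7, y}
Event 3 (remove 4): removed. Set: {7, y}
Event 4 (remove y): removed. Set: {7}
Event 5 (add h): added. Set: {7, h}
Event 6 (remove 2): not present, no change. Set: {7, h}
Event 7 (remove 7): removed. Set: {h}
Event 8 (add 4): added. Set: {4, h}
Event 9 (add 16): added. Set: {16, 4, h}
Event 10 (add 4): already present, no change. Set: {16, 4, h}

Final set: {16, 4, h} (size 3)
p is NOT in the final set.

Answer: no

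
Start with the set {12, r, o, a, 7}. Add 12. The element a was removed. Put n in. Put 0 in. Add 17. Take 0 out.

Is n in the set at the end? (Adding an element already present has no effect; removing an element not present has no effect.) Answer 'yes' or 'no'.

Tracking the set through each operation:
Start: {12, 7, a, o, r}
Event 1 (add 12): already present, no change. Set: {12, 7, a, o, r}
Event 2 (remove a): removed. Set: {12, 7, o, r}
Event 3 (add n): added. Set: {12, 7, n, o, r}
Event 4 (add 0): added. Set: {0, 12, 7, n, o, r}
Event 5 (add 17): added. Set: {0, 12, 17, 7, n, o, r}
Event 6 (remove 0): removed. Set: {12, 17, 7, n, o, r}

Final set: {12, 17, 7, n, o, r} (size 6)
n is in the final set.

Answer: yes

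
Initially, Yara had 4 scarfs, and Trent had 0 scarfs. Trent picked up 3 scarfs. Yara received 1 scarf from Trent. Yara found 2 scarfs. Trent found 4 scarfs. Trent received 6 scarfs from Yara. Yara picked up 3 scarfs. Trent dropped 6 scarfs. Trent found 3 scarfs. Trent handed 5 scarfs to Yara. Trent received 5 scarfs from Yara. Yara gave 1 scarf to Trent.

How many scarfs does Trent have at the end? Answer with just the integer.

Tracking counts step by step:
Start: Yara=4, Trent=0
Event 1 (Trent +3): Trent: 0 -> 3. State: Yara=4, Trent=3
Event 2 (Trent -> Yara, 1): Trent: 3 -> 2, Yara: 4 -> 5. State: Yara=5, Trent=2
Event 3 (Yara +2): Yara: 5 -> 7. State: Yara=7, Trent=2
Event 4 (Trent +4): Trent: 2 -> 6. State: Yara=7, Trent=6
Event 5 (Yara -> Trent, 6): Yara: 7 -> 1, Trent: 6 -> 12. State: Yara=1, Trent=12
Event 6 (Yara +3): Yara: 1 -> 4. State: Yara=4, Trent=12
Event 7 (Trent -6): Trent: 12 -> 6. State: Yara=4, Trent=6
Event 8 (Trent +3): Trent: 6 -> 9. State: Yara=4, Trent=9
Event 9 (Trent -> Yara, 5): Trent: 9 -> 4, Yara: 4 -> 9. State: Yara=9, Trent=4
Event 10 (Yara -> Trent, 5): Yara: 9 -> 4, Trent: 4 -> 9. State: Yara=4, Trent=9
Event 11 (Yara -> Trent, 1): Yara: 4 -> 3, Trent: 9 -> 10. State: Yara=3, Trent=10

Trent's final count: 10

Answer: 10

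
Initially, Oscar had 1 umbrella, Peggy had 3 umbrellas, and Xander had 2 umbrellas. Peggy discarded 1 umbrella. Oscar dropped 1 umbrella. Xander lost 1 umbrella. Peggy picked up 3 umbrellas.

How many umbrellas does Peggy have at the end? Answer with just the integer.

Answer: 5

Derivation:
Tracking counts step by step:
Start: Oscar=1, Peggy=3, Xander=2
Event 1 (Peggy -1): Peggy: 3 -> 2. State: Oscar=1, Peggy=2, Xander=2
Event 2 (Oscar -1): Oscar: 1 -> 0. State: Oscar=0, Peggy=2, Xander=2
Event 3 (Xander -1): Xander: 2 -> 1. State: Oscar=0, Peggy=2, Xander=1
Event 4 (Peggy +3): Peggy: 2 -> 5. State: Oscar=0, Peggy=5, Xander=1

Peggy's final count: 5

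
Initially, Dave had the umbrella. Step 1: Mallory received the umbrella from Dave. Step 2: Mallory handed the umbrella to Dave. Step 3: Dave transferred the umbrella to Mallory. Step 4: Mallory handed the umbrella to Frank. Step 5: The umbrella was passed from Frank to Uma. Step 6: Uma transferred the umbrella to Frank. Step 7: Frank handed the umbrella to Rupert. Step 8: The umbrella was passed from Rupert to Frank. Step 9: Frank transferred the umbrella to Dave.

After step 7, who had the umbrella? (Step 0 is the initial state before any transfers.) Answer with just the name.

Tracking the umbrella holder through step 7:
After step 0 (start): Dave
After step 1: Mallory
After step 2: Dave
After step 3: Mallory
After step 4: Frank
After step 5: Uma
After step 6: Frank
After step 7: Rupert

At step 7, the holder is Rupert.

Answer: Rupert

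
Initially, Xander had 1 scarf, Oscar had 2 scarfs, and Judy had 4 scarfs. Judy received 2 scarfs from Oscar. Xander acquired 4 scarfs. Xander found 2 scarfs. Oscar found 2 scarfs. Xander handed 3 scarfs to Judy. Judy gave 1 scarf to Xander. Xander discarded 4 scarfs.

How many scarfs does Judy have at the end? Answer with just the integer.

Tracking counts step by step:
Start: Xander=1, Oscar=2, Judy=4
Event 1 (Oscar -> Judy, 2): Oscar: 2 -> 0, Judy: 4 -> 6. State: Xander=1, Oscar=0, Judy=6
Event 2 (Xander +4): Xander: 1 -> 5. State: Xander=5, Oscar=0, Judy=6
Event 3 (Xander +2): Xander: 5 -> 7. State: Xander=7, Oscar=0, Judy=6
Event 4 (Oscar +2): Oscar: 0 -> 2. State: Xander=7, Oscar=2, Judy=6
Event 5 (Xander -> Judy, 3): Xander: 7 -> 4, Judy: 6 -> 9. State: Xander=4, Oscar=2, Judy=9
Event 6 (Judy -> Xander, 1): Judy: 9 -> 8, Xander: 4 -> 5. State: Xander=5, Oscar=2, Judy=8
Event 7 (Xander -4): Xander: 5 -> 1. State: Xander=1, Oscar=2, Judy=8

Judy's final count: 8

Answer: 8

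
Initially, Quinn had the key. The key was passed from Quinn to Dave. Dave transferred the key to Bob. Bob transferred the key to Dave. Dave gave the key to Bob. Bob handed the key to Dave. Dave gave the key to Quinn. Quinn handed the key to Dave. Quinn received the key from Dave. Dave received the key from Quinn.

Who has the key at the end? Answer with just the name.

Answer: Dave

Derivation:
Tracking the key through each event:
Start: Quinn has the key.
After event 1: Dave has the key.
After event 2: Bob has the key.
After event 3: Dave has the key.
After event 4: Bob has the key.
After event 5: Dave has the key.
After event 6: Quinn has the key.
After event 7: Dave has the key.
After event 8: Quinn has the key.
After event 9: Dave has the key.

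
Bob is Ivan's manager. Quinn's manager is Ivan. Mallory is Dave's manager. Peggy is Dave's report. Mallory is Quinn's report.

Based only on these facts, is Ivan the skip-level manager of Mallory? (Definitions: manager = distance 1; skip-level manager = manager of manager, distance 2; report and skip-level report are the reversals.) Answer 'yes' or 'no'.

Reconstructing the manager chain from the given facts:
  Bob -> Ivan -> Quinn -> Mallory -> Dave -> Peggy
(each arrow means 'manager of the next')
Positions in the chain (0 = top):
  position of Bob: 0
  position of Ivan: 1
  position of Quinn: 2
  position of Mallory: 3
  position of Dave: 4
  position of Peggy: 5

Ivan is at position 1, Mallory is at position 3; signed distance (j - i) = 2.
'skip-level manager' requires j - i = 2. Actual distance is 2, so the relation HOLDS.

Answer: yes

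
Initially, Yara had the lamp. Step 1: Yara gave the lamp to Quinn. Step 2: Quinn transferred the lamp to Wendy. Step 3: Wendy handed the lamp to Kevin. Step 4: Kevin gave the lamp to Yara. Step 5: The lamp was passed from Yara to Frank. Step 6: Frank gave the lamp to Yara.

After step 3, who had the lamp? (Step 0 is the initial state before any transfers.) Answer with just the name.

Tracking the lamp holder through step 3:
After step 0 (start): Yara
After step 1: Quinn
After step 2: Wendy
After step 3: Kevin

At step 3, the holder is Kevin.

Answer: Kevin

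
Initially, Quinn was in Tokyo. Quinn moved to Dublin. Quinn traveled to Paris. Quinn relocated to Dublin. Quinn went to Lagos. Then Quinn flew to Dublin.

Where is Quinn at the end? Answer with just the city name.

Tracking Quinn's location:
Start: Quinn is in Tokyo.
After move 1: Tokyo -> Dublin. Quinn is in Dublin.
After move 2: Dublin -> Paris. Quinn is in Paris.
After move 3: Paris -> Dublin. Quinn is in Dublin.
After move 4: Dublin -> Lagos. Quinn is in Lagos.
After move 5: Lagos -> Dublin. Quinn is in Dublin.

Answer: Dublin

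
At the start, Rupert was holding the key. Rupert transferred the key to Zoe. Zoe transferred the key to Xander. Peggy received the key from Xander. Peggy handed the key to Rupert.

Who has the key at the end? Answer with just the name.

Answer: Rupert

Derivation:
Tracking the key through each event:
Start: Rupert has the key.
After event 1: Zoe has the key.
After event 2: Xander has the key.
After event 3: Peggy has the key.
After event 4: Rupert has the key.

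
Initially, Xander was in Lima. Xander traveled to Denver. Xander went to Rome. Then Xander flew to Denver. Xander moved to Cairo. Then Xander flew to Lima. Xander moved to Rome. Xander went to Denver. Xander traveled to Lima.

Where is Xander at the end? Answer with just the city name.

Answer: Lima

Derivation:
Tracking Xander's location:
Start: Xander is in Lima.
After move 1: Lima -> Denver. Xander is in Denver.
After move 2: Denver -> Rome. Xander is in Rome.
After move 3: Rome -> Denver. Xander is in Denver.
After move 4: Denver -> Cairo. Xander is in Cairo.
After move 5: Cairo -> Lima. Xander is in Lima.
After move 6: Lima -> Rome. Xander is in Rome.
After move 7: Rome -> Denver. Xander is in Denver.
After move 8: Denver -> Lima. Xander is in Lima.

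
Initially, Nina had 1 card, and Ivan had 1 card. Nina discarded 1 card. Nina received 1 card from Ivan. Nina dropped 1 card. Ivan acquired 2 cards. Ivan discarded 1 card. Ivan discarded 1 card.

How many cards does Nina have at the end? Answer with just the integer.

Answer: 0

Derivation:
Tracking counts step by step:
Start: Nina=1, Ivan=1
Event 1 (Nina -1): Nina: 1 -> 0. State: Nina=0, Ivan=1
Event 2 (Ivan -> Nina, 1): Ivan: 1 -> 0, Nina: 0 -> 1. State: Nina=1, Ivan=0
Event 3 (Nina -1): Nina: 1 -> 0. State: Nina=0, Ivan=0
Event 4 (Ivan +2): Ivan: 0 -> 2. State: Nina=0, Ivan=2
Event 5 (Ivan -1): Ivan: 2 -> 1. State: Nina=0, Ivan=1
Event 6 (Ivan -1): Ivan: 1 -> 0. State: Nina=0, Ivan=0

Nina's final count: 0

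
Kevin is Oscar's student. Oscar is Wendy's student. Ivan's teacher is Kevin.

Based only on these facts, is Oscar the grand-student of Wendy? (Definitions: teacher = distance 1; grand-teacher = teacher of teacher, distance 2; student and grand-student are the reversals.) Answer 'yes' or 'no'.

Answer: no

Derivation:
Reconstructing the teacher chain from the given facts:
  Wendy -> Oscar -> Kevin -> Ivan
(each arrow means 'teacher of the next')
Positions in the chain (0 = top):
  position of Wendy: 0
  position of Oscar: 1
  position of Kevin: 2
  position of Ivan: 3

Oscar is at position 1, Wendy is at position 0; signed distance (j - i) = -1.
'grand-student' requires j - i = -2. Actual distance is -1, so the relation does NOT hold.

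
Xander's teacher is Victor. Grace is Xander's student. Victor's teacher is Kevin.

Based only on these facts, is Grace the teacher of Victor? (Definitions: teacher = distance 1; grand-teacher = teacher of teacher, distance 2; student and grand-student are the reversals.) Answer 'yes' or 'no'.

Reconstructing the teacher chain from the given facts:
  Kevin -> Victor -> Xander -> Grace
(each arrow means 'teacher of the next')
Positions in the chain (0 = top):
  position of Kevin: 0
  position of Victor: 1
  position of Xander: 2
  position of Grace: 3

Grace is at position 3, Victor is at position 1; signed distance (j - i) = -2.
'teacher' requires j - i = 1. Actual distance is -2, so the relation does NOT hold.

Answer: no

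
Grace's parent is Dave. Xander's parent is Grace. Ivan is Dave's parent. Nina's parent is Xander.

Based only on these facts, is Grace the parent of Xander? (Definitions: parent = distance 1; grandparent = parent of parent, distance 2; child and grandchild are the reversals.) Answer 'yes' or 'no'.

Answer: yes

Derivation:
Reconstructing the parent chain from the given facts:
  Ivan -> Dave -> Grace -> Xander -> Nina
(each arrow means 'parent of the next')
Positions in the chain (0 = top):
  position of Ivan: 0
  position of Dave: 1
  position of Grace: 2
  position of Xander: 3
  position of Nina: 4

Grace is at position 2, Xander is at position 3; signed distance (j - i) = 1.
'parent' requires j - i = 1. Actual distance is 1, so the relation HOLDS.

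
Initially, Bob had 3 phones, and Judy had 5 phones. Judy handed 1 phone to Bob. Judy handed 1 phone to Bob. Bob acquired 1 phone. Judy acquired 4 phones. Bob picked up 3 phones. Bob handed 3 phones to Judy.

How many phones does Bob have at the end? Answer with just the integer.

Answer: 6

Derivation:
Tracking counts step by step:
Start: Bob=3, Judy=5
Event 1 (Judy -> Bob, 1): Judy: 5 -> 4, Bob: 3 -> 4. State: Bob=4, Judy=4
Event 2 (Judy -> Bob, 1): Judy: 4 -> 3, Bob: 4 -> 5. State: Bob=5, Judy=3
Event 3 (Bob +1): Bob: 5 -> 6. State: Bob=6, Judy=3
Event 4 (Judy +4): Judy: 3 -> 7. State: Bob=6, Judy=7
Event 5 (Bob +3): Bob: 6 -> 9. State: Bob=9, Judy=7
Event 6 (Bob -> Judy, 3): Bob: 9 -> 6, Judy: 7 -> 10. State: Bob=6, Judy=10

Bob's final count: 6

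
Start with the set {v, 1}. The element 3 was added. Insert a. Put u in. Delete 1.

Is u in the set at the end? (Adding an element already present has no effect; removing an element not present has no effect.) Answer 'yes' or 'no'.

Tracking the set through each operation:
Start: {1, v}
Event 1 (add 3): added. Set: {1, 3, v}
Event 2 (add a): added. Set: {1, 3, a, v}
Event 3 (add u): added. Set: {1, 3, a, u, v}
Event 4 (remove 1): removed. Set: {3, a, u, v}

Final set: {3, a, u, v} (size 4)
u is in the final set.

Answer: yes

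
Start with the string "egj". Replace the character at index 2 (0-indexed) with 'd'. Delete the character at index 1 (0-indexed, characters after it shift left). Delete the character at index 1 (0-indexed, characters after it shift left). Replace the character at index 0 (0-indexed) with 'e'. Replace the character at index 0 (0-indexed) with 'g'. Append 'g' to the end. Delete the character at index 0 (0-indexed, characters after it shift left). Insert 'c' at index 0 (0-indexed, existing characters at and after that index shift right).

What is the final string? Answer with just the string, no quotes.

Answer: cg

Derivation:
Applying each edit step by step:
Start: "egj"
Op 1 (replace idx 2: 'j' -> 'd'): "egj" -> "egd"
Op 2 (delete idx 1 = 'g'): "egd" -> "ed"
Op 3 (delete idx 1 = 'd'): "ed" -> "e"
Op 4 (replace idx 0: 'e' -> 'e'): "e" -> "e"
Op 5 (replace idx 0: 'e' -> 'g'): "e" -> "g"
Op 6 (append 'g'): "g" -> "gg"
Op 7 (delete idx 0 = 'g'): "gg" -> "g"
Op 8 (insert 'c' at idx 0): "g" -> "cg"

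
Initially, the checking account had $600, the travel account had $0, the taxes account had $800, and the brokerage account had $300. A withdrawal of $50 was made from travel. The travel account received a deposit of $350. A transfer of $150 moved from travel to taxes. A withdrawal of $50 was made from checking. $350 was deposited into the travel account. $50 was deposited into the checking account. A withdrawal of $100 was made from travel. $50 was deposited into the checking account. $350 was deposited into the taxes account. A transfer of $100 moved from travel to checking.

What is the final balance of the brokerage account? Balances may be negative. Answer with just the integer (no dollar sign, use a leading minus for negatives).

Answer: 300

Derivation:
Tracking account balances step by step:
Start: checking=600, travel=0, taxes=800, brokerage=300
Event 1 (withdraw 50 from travel): travel: 0 - 50 = -50. Balances: checking=600, travel=-50, taxes=800, brokerage=300
Event 2 (deposit 350 to travel): travel: -50 + 350 = 300. Balances: checking=600, travel=300, taxes=800, brokerage=300
Event 3 (transfer 150 travel -> taxes): travel: 300 - 150 = 150, taxes: 800 + 150 = 950. Balances: checking=600, travel=150, taxes=950, brokerage=300
Event 4 (withdraw 50 from checking): checking: 600 - 50 = 550. Balances: checking=550, travel=150, taxes=950, brokerage=300
Event 5 (deposit 350 to travel): travel: 150 + 350 = 500. Balances: checking=550, travel=500, taxes=950, brokerage=300
Event 6 (deposit 50 to checking): checking: 550 + 50 = 600. Balances: checking=600, travel=500, taxes=950, brokerage=300
Event 7 (withdraw 100 from travel): travel: 500 - 100 = 400. Balances: checking=600, travel=400, taxes=950, brokerage=300
Event 8 (deposit 50 to checking): checking: 600 + 50 = 650. Balances: checking=650, travel=400, taxes=950, brokerage=300
Event 9 (deposit 350 to taxes): taxes: 950 + 350 = 1300. Balances: checking=650, travel=400, taxes=1300, brokerage=300
Event 10 (transfer 100 travel -> checking): travel: 400 - 100 = 300, checking: 650 + 100 = 750. Balances: checking=750, travel=300, taxes=1300, brokerage=300

Final balance of brokerage: 300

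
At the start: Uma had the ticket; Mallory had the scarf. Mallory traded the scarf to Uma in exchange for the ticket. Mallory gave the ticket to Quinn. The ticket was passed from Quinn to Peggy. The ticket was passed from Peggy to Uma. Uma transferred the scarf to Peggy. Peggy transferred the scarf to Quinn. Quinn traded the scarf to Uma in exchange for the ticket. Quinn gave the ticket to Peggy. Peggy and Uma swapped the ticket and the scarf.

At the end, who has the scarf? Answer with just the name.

Tracking all object holders:
Start: ticket:Uma, scarf:Mallory
Event 1 (swap scarf<->ticket: now scarf:Uma, ticket:Mallory). State: ticket:Mallory, scarf:Uma
Event 2 (give ticket: Mallory -> Quinn). State: ticket:Quinn, scarf:Uma
Event 3 (give ticket: Quinn -> Peggy). State: ticket:Peggy, scarf:Uma
Event 4 (give ticket: Peggy -> Uma). State: ticket:Uma, scarf:Uma
Event 5 (give scarf: Uma -> Peggy). State: ticket:Uma, scarf:Peggy
Event 6 (give scarf: Peggy -> Quinn). State: ticket:Uma, scarf:Quinn
Event 7 (swap scarf<->ticket: now scarf:Uma, ticket:Quinn). State: ticket:Quinn, scarf:Uma
Event 8 (give ticket: Quinn -> Peggy). State: ticket:Peggy, scarf:Uma
Event 9 (swap ticket<->scarf: now ticket:Uma, scarf:Peggy). State: ticket:Uma, scarf:Peggy

Final state: ticket:Uma, scarf:Peggy
The scarf is held by Peggy.

Answer: Peggy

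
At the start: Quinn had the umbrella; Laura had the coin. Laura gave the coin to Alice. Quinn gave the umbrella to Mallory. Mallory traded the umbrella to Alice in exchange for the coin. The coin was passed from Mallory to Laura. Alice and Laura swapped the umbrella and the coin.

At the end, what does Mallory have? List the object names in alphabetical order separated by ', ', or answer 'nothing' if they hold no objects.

Answer: nothing

Derivation:
Tracking all object holders:
Start: umbrella:Quinn, coin:Laura
Event 1 (give coin: Laura -> Alice). State: umbrella:Quinn, coin:Alice
Event 2 (give umbrella: Quinn -> Mallory). State: umbrella:Mallory, coin:Alice
Event 3 (swap umbrella<->coin: now umbrella:Alice, coin:Mallory). State: umbrella:Alice, coin:Mallory
Event 4 (give coin: Mallory -> Laura). State: umbrella:Alice, coin:Laura
Event 5 (swap umbrella<->coin: now umbrella:Laura, coin:Alice). State: umbrella:Laura, coin:Alice

Final state: umbrella:Laura, coin:Alice
Mallory holds: (nothing).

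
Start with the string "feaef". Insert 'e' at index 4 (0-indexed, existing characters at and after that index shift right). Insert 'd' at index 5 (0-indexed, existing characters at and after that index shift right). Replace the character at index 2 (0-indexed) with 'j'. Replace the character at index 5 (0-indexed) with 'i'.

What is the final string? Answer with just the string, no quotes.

Applying each edit step by step:
Start: "feaef"
Op 1 (insert 'e' at idx 4): "feaef" -> "feaeef"
Op 2 (insert 'd' at idx 5): "feaeef" -> "feaeedf"
Op 3 (replace idx 2: 'a' -> 'j'): "feaeedf" -> "fejeedf"
Op 4 (replace idx 5: 'd' -> 'i'): "fejeedf" -> "fejeeif"

Answer: fejeeif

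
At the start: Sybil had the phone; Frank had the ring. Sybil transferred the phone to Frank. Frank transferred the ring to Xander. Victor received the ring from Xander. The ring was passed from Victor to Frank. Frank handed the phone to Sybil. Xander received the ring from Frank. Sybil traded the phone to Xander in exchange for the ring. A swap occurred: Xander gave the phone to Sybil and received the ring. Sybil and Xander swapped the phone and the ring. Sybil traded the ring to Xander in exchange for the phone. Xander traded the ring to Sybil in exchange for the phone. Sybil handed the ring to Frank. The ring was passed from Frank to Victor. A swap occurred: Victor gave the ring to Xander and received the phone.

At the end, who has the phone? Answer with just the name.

Answer: Victor

Derivation:
Tracking all object holders:
Start: phone:Sybil, ring:Frank
Event 1 (give phone: Sybil -> Frank). State: phone:Frank, ring:Frank
Event 2 (give ring: Frank -> Xander). State: phone:Frank, ring:Xander
Event 3 (give ring: Xander -> Victor). State: phone:Frank, ring:Victor
Event 4 (give ring: Victor -> Frank). State: phone:Frank, ring:Frank
Event 5 (give phone: Frank -> Sybil). State: phone:Sybil, ring:Frank
Event 6 (give ring: Frank -> Xander). State: phone:Sybil, ring:Xander
Event 7 (swap phone<->ring: now phone:Xander, ring:Sybil). State: phone:Xander, ring:Sybil
Event 8 (swap phone<->ring: now phone:Sybil, ring:Xander). State: phone:Sybil, ring:Xander
Event 9 (swap phone<->ring: now phone:Xander, ring:Sybil). State: phone:Xander, ring:Sybil
Event 10 (swap ring<->phone: now ring:Xander, phone:Sybil). State: phone:Sybil, ring:Xander
Event 11 (swap ring<->phone: now ring:Sybil, phone:Xander). State: phone:Xander, ring:Sybil
Event 12 (give ring: Sybil -> Frank). State: phone:Xander, ring:Frank
Event 13 (give ring: Frank -> Victor). State: phone:Xander, ring:Victor
Event 14 (swap ring<->phone: now ring:Xander, phone:Victor). State: phone:Victor, ring:Xander

Final state: phone:Victor, ring:Xander
The phone is held by Victor.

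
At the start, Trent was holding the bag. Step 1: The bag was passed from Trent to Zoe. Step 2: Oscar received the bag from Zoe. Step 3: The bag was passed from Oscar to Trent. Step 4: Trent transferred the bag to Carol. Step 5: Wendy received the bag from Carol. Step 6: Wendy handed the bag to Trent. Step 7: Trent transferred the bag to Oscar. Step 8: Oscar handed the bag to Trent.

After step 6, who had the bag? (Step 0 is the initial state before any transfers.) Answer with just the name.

Tracking the bag holder through step 6:
After step 0 (start): Trent
After step 1: Zoe
After step 2: Oscar
After step 3: Trent
After step 4: Carol
After step 5: Wendy
After step 6: Trent

At step 6, the holder is Trent.

Answer: Trent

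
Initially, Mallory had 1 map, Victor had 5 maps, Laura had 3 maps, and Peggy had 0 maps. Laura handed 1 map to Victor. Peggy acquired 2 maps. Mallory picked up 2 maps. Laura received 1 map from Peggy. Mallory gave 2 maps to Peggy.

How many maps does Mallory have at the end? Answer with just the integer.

Tracking counts step by step:
Start: Mallory=1, Victor=5, Laura=3, Peggy=0
Event 1 (Laura -> Victor, 1): Laura: 3 -> 2, Victor: 5 -> 6. State: Mallory=1, Victor=6, Laura=2, Peggy=0
Event 2 (Peggy +2): Peggy: 0 -> 2. State: Mallory=1, Victor=6, Laura=2, Peggy=2
Event 3 (Mallory +2): Mallory: 1 -> 3. State: Mallory=3, Victor=6, Laura=2, Peggy=2
Event 4 (Peggy -> Laura, 1): Peggy: 2 -> 1, Laura: 2 -> 3. State: Mallory=3, Victor=6, Laura=3, Peggy=1
Event 5 (Mallory -> Peggy, 2): Mallory: 3 -> 1, Peggy: 1 -> 3. State: Mallory=1, Victor=6, Laura=3, Peggy=3

Mallory's final count: 1

Answer: 1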